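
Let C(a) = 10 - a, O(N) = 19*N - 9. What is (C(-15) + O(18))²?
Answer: 128164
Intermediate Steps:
O(N) = -9 + 19*N
(C(-15) + O(18))² = ((10 - 1*(-15)) + (-9 + 19*18))² = ((10 + 15) + (-9 + 342))² = (25 + 333)² = 358² = 128164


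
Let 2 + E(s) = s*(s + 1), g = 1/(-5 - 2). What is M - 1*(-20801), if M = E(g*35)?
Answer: 20819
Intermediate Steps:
g = -1/7 (g = 1/(-7) = -1/7 ≈ -0.14286)
E(s) = -2 + s*(1 + s) (E(s) = -2 + s*(s + 1) = -2 + s*(1 + s))
M = 18 (M = -2 - 1/7*35 + (-1/7*35)**2 = -2 - 5 + (-5)**2 = -2 - 5 + 25 = 18)
M - 1*(-20801) = 18 - 1*(-20801) = 18 + 20801 = 20819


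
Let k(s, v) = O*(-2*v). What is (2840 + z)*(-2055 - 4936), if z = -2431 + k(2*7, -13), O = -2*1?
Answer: -2495787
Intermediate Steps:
O = -2
k(s, v) = 4*v (k(s, v) = -(-4)*v = 4*v)
z = -2483 (z = -2431 + 4*(-13) = -2431 - 52 = -2483)
(2840 + z)*(-2055 - 4936) = (2840 - 2483)*(-2055 - 4936) = 357*(-6991) = -2495787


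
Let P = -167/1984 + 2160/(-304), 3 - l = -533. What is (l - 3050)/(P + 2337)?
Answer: -94767744/87824539 ≈ -1.0791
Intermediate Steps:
l = 536 (l = 3 - 1*(-533) = 3 + 533 = 536)
P = -271013/37696 (P = -167*1/1984 + 2160*(-1/304) = -167/1984 - 135/19 = -271013/37696 ≈ -7.1894)
(l - 3050)/(P + 2337) = (536 - 3050)/(-271013/37696 + 2337) = -2514/87824539/37696 = -2514*37696/87824539 = -94767744/87824539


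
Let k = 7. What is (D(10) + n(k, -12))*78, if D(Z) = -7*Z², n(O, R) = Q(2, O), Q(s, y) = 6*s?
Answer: -53664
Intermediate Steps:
n(O, R) = 12 (n(O, R) = 6*2 = 12)
(D(10) + n(k, -12))*78 = (-7*10² + 12)*78 = (-7*100 + 12)*78 = (-700 + 12)*78 = -688*78 = -53664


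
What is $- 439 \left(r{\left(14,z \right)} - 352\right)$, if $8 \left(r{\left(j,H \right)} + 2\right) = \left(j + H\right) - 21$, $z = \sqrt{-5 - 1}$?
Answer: $\frac{1246321}{8} - \frac{439 i \sqrt{6}}{8} \approx 1.5579 \cdot 10^{5} - 134.42 i$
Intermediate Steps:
$z = i \sqrt{6}$ ($z = \sqrt{-6} = i \sqrt{6} \approx 2.4495 i$)
$r{\left(j,H \right)} = - \frac{37}{8} + \frac{H}{8} + \frac{j}{8}$ ($r{\left(j,H \right)} = -2 + \frac{\left(j + H\right) - 21}{8} = -2 + \frac{\left(H + j\right) - 21}{8} = -2 + \frac{-21 + H + j}{8} = -2 + \left(- \frac{21}{8} + \frac{H}{8} + \frac{j}{8}\right) = - \frac{37}{8} + \frac{H}{8} + \frac{j}{8}$)
$- 439 \left(r{\left(14,z \right)} - 352\right) = - 439 \left(\left(- \frac{37}{8} + \frac{i \sqrt{6}}{8} + \frac{1}{8} \cdot 14\right) - 352\right) = - 439 \left(\left(- \frac{37}{8} + \frac{i \sqrt{6}}{8} + \frac{7}{4}\right) - 352\right) = - 439 \left(\left(- \frac{23}{8} + \frac{i \sqrt{6}}{8}\right) - 352\right) = - 439 \left(- \frac{2839}{8} + \frac{i \sqrt{6}}{8}\right) = \frac{1246321}{8} - \frac{439 i \sqrt{6}}{8}$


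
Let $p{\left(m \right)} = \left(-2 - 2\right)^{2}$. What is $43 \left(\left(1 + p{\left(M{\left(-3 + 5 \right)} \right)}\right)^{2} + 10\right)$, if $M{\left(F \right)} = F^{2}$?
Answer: $12857$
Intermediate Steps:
$p{\left(m \right)} = 16$ ($p{\left(m \right)} = \left(-4\right)^{2} = 16$)
$43 \left(\left(1 + p{\left(M{\left(-3 + 5 \right)} \right)}\right)^{2} + 10\right) = 43 \left(\left(1 + 16\right)^{2} + 10\right) = 43 \left(17^{2} + 10\right) = 43 \left(289 + 10\right) = 43 \cdot 299 = 12857$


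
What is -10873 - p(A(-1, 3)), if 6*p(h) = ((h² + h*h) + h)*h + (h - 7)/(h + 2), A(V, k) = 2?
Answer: -87009/8 ≈ -10876.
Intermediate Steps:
p(h) = h*(h + 2*h²)/6 + (-7 + h)/(6*(2 + h)) (p(h) = (((h² + h*h) + h)*h + (h - 7)/(h + 2))/6 = (((h² + h²) + h)*h + (-7 + h)/(2 + h))/6 = ((2*h² + h)*h + (-7 + h)/(2 + h))/6 = ((h + 2*h²)*h + (-7 + h)/(2 + h))/6 = (h*(h + 2*h²) + (-7 + h)/(2 + h))/6 = h*(h + 2*h²)/6 + (-7 + h)/(6*(2 + h)))
-10873 - p(A(-1, 3)) = -10873 - (-7 + 2 + 2*2² + 2*2⁴ + 5*2³)/(6*(2 + 2)) = -10873 - (-7 + 2 + 2*4 + 2*16 + 5*8)/(6*4) = -10873 - (-7 + 2 + 8 + 32 + 40)/(6*4) = -10873 - 75/(6*4) = -10873 - 1*25/8 = -10873 - 25/8 = -87009/8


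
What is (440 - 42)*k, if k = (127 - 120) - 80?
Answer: -29054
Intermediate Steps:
k = -73 (k = 7 - 80 = -73)
(440 - 42)*k = (440 - 42)*(-73) = 398*(-73) = -29054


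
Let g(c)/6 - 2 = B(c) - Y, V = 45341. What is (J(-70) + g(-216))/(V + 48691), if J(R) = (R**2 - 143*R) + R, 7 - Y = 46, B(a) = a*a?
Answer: 147511/47016 ≈ 3.1375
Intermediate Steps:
B(a) = a**2
Y = -39 (Y = 7 - 1*46 = 7 - 46 = -39)
J(R) = R**2 - 142*R
g(c) = 246 + 6*c**2 (g(c) = 12 + 6*(c**2 - 1*(-39)) = 12 + 6*(c**2 + 39) = 12 + 6*(39 + c**2) = 12 + (234 + 6*c**2) = 246 + 6*c**2)
(J(-70) + g(-216))/(V + 48691) = (-70*(-142 - 70) + (246 + 6*(-216)**2))/(45341 + 48691) = (-70*(-212) + (246 + 6*46656))/94032 = (14840 + (246 + 279936))*(1/94032) = (14840 + 280182)*(1/94032) = 295022*(1/94032) = 147511/47016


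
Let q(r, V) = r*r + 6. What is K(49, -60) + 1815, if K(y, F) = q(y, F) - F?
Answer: 4282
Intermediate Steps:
q(r, V) = 6 + r² (q(r, V) = r² + 6 = 6 + r²)
K(y, F) = 6 + y² - F (K(y, F) = (6 + y²) - F = 6 + y² - F)
K(49, -60) + 1815 = (6 + 49² - 1*(-60)) + 1815 = (6 + 2401 + 60) + 1815 = 2467 + 1815 = 4282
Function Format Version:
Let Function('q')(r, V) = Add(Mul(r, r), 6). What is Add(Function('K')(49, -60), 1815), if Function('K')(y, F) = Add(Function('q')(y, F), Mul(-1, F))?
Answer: 4282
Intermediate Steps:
Function('q')(r, V) = Add(6, Pow(r, 2)) (Function('q')(r, V) = Add(Pow(r, 2), 6) = Add(6, Pow(r, 2)))
Function('K')(y, F) = Add(6, Pow(y, 2), Mul(-1, F)) (Function('K')(y, F) = Add(Add(6, Pow(y, 2)), Mul(-1, F)) = Add(6, Pow(y, 2), Mul(-1, F)))
Add(Function('K')(49, -60), 1815) = Add(Add(6, Pow(49, 2), Mul(-1, -60)), 1815) = Add(Add(6, 2401, 60), 1815) = Add(2467, 1815) = 4282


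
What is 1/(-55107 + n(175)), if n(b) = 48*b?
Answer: -1/46707 ≈ -2.1410e-5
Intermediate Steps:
1/(-55107 + n(175)) = 1/(-55107 + 48*175) = 1/(-55107 + 8400) = 1/(-46707) = -1/46707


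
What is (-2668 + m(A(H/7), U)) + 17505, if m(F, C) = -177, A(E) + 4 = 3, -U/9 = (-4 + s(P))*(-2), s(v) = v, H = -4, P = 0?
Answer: 14660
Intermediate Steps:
U = -72 (U = -9*(-4 + 0)*(-2) = -(-36)*(-2) = -9*8 = -72)
A(E) = -1 (A(E) = -4 + 3 = -1)
(-2668 + m(A(H/7), U)) + 17505 = (-2668 - 177) + 17505 = -2845 + 17505 = 14660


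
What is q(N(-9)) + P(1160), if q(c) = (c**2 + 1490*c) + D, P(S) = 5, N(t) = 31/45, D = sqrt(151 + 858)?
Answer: 2089636/2025 + sqrt(1009) ≈ 1063.7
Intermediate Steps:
D = sqrt(1009) ≈ 31.765
N(t) = 31/45 (N(t) = 31*(1/45) = 31/45)
q(c) = sqrt(1009) + c**2 + 1490*c (q(c) = (c**2 + 1490*c) + sqrt(1009) = sqrt(1009) + c**2 + 1490*c)
q(N(-9)) + P(1160) = (sqrt(1009) + (31/45)**2 + 1490*(31/45)) + 5 = (sqrt(1009) + 961/2025 + 9238/9) + 5 = (2079511/2025 + sqrt(1009)) + 5 = 2089636/2025 + sqrt(1009)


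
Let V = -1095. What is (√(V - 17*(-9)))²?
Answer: -942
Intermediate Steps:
(√(V - 17*(-9)))² = (√(-1095 - 17*(-9)))² = (√(-1095 + 153))² = (√(-942))² = (I*√942)² = -942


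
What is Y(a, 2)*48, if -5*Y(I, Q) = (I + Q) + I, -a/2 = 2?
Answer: 288/5 ≈ 57.600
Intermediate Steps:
a = -4 (a = -2*2 = -4)
Y(I, Q) = -2*I/5 - Q/5 (Y(I, Q) = -((I + Q) + I)/5 = -(Q + 2*I)/5 = -2*I/5 - Q/5)
Y(a, 2)*48 = (-2/5*(-4) - 1/5*2)*48 = (8/5 - 2/5)*48 = (6/5)*48 = 288/5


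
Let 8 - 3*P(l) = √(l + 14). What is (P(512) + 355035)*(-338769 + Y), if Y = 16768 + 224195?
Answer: -34724814026 + 32602*√526 ≈ -3.4724e+10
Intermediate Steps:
Y = 240963
P(l) = 8/3 - √(14 + l)/3 (P(l) = 8/3 - √(l + 14)/3 = 8/3 - √(14 + l)/3)
(P(512) + 355035)*(-338769 + Y) = ((8/3 - √(14 + 512)/3) + 355035)*(-338769 + 240963) = ((8/3 - √526/3) + 355035)*(-97806) = (1065113/3 - √526/3)*(-97806) = -34724814026 + 32602*√526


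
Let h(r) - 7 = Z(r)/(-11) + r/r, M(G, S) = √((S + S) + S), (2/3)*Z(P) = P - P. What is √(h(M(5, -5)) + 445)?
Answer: √453 ≈ 21.284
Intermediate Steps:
Z(P) = 0 (Z(P) = 3*(P - P)/2 = (3/2)*0 = 0)
M(G, S) = √3*√S (M(G, S) = √(2*S + S) = √(3*S) = √3*√S)
h(r) = 8 (h(r) = 7 + (0/(-11) + r/r) = 7 + (0*(-1/11) + 1) = 7 + (0 + 1) = 7 + 1 = 8)
√(h(M(5, -5)) + 445) = √(8 + 445) = √453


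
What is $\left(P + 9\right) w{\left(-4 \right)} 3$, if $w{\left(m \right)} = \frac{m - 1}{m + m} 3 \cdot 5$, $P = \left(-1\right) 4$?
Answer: $\frac{1125}{8} \approx 140.63$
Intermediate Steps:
$P = -4$
$w{\left(m \right)} = \frac{15 \left(-1 + m\right)}{2 m}$ ($w{\left(m \right)} = \frac{-1 + m}{2 m} 3 \cdot 5 = \frac{3 \left(-1 + m\right)}{2 m} 5 = \frac{15 \left(-1 + m\right)}{2 m}$)
$\left(P + 9\right) w{\left(-4 \right)} 3 = \left(-4 + 9\right) \frac{15 \left(-1 - 4\right)}{2 \left(-4\right)} 3 = 5 \cdot \frac{15}{2} \left(- \frac{1}{4}\right) \left(-5\right) 3 = 5 \cdot \frac{75}{8} \cdot 3 = \frac{375}{8} \cdot 3 = \frac{1125}{8}$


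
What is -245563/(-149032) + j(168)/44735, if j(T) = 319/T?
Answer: 57674104889/35001469230 ≈ 1.6478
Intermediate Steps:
-245563/(-149032) + j(168)/44735 = -245563/(-149032) + (319/168)/44735 = -245563*(-1/149032) + (319*(1/168))*(1/44735) = 245563/149032 + (319/168)*(1/44735) = 245563/149032 + 319/7515480 = 57674104889/35001469230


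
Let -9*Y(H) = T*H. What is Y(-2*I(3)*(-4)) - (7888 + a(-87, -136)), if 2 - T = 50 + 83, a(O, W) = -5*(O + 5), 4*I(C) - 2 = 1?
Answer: -24632/3 ≈ -8210.7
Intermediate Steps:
I(C) = 3/4 (I(C) = 1/2 + (1/4)*1 = 1/2 + 1/4 = 3/4)
a(O, W) = -25 - 5*O (a(O, W) = -5*(5 + O) = -25 - 5*O)
T = -131 (T = 2 - (50 + 83) = 2 - 1*133 = 2 - 133 = -131)
Y(H) = 131*H/9 (Y(H) = -(-131)*H/9 = 131*H/9)
Y(-2*I(3)*(-4)) - (7888 + a(-87, -136)) = 131*(-2*3/4*(-4))/9 - (7888 + (-25 - 5*(-87))) = 131*(-3/2*(-4))/9 - (7888 + (-25 + 435)) = (131/9)*6 - (7888 + 410) = 262/3 - 1*8298 = 262/3 - 8298 = -24632/3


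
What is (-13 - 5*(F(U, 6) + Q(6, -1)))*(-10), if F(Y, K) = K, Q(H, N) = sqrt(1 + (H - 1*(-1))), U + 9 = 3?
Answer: 430 + 100*sqrt(2) ≈ 571.42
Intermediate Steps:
U = -6 (U = -9 + 3 = -6)
Q(H, N) = sqrt(2 + H) (Q(H, N) = sqrt(1 + (H + 1)) = sqrt(1 + (1 + H)) = sqrt(2 + H))
(-13 - 5*(F(U, 6) + Q(6, -1)))*(-10) = (-13 - 5*(6 + sqrt(2 + 6)))*(-10) = (-13 - 5*(6 + sqrt(8)))*(-10) = (-13 - 5*(6 + 2*sqrt(2)))*(-10) = (-13 + (-30 - 10*sqrt(2)))*(-10) = (-43 - 10*sqrt(2))*(-10) = 430 + 100*sqrt(2)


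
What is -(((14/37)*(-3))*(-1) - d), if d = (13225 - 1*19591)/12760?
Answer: -385731/236060 ≈ -1.6340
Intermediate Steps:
d = -3183/6380 (d = (13225 - 19591)*(1/12760) = -6366*1/12760 = -3183/6380 ≈ -0.49890)
-(((14/37)*(-3))*(-1) - d) = -(((14/37)*(-3))*(-1) - 1*(-3183/6380)) = -(((14*(1/37))*(-3))*(-1) + 3183/6380) = -(((14/37)*(-3))*(-1) + 3183/6380) = -(-42/37*(-1) + 3183/6380) = -(42/37 + 3183/6380) = -1*385731/236060 = -385731/236060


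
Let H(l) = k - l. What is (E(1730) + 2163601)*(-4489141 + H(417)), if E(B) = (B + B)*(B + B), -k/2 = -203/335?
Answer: -21259363846046324/335 ≈ -6.3461e+13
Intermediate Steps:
k = 406/335 (k = -(-406)/335 = -2*(-203/335) = 406/335 ≈ 1.2119)
H(l) = 406/335 - l
E(B) = 4*B**2 (E(B) = (2*B)*(2*B) = 4*B**2)
(E(1730) + 2163601)*(-4489141 + H(417)) = (4*1730**2 + 2163601)*(-4489141 + (406/335 - 1*417)) = (4*2992900 + 2163601)*(-4489141 + (406/335 - 417)) = (11971600 + 2163601)*(-4489141 - 139289/335) = 14135201*(-1504001524/335) = -21259363846046324/335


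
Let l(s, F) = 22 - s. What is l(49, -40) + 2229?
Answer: 2202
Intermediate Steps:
l(49, -40) + 2229 = (22 - 1*49) + 2229 = (22 - 49) + 2229 = -27 + 2229 = 2202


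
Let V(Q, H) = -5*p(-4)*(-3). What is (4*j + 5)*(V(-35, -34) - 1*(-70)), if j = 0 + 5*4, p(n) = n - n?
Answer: 5950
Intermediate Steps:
p(n) = 0
V(Q, H) = 0 (V(Q, H) = -5*0*(-3) = 0*(-3) = 0)
j = 20 (j = 0 + 20 = 20)
(4*j + 5)*(V(-35, -34) - 1*(-70)) = (4*20 + 5)*(0 - 1*(-70)) = (80 + 5)*(0 + 70) = 85*70 = 5950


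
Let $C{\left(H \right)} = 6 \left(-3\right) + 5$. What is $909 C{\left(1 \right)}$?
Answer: $-11817$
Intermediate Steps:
$C{\left(H \right)} = -13$ ($C{\left(H \right)} = -18 + 5 = -13$)
$909 C{\left(1 \right)} = 909 \left(-13\right) = -11817$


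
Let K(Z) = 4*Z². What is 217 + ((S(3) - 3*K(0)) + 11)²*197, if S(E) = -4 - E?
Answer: 3369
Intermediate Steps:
217 + ((S(3) - 3*K(0)) + 11)²*197 = 217 + (((-4 - 1*3) - 12*0²) + 11)²*197 = 217 + (((-4 - 3) - 12*0) + 11)²*197 = 217 + ((-7 - 3*0) + 11)²*197 = 217 + ((-7 + 0) + 11)²*197 = 217 + (-7 + 11)²*197 = 217 + 4²*197 = 217 + 16*197 = 217 + 3152 = 3369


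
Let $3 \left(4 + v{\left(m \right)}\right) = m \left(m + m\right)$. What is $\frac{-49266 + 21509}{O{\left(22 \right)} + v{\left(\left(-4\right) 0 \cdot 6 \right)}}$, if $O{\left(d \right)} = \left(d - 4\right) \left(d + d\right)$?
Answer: $- \frac{27757}{788} \approx -35.225$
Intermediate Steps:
$O{\left(d \right)} = 2 d \left(-4 + d\right)$ ($O{\left(d \right)} = \left(-4 + d\right) 2 d = 2 d \left(-4 + d\right)$)
$v{\left(m \right)} = -4 + \frac{2 m^{2}}{3}$ ($v{\left(m \right)} = -4 + \frac{m \left(m + m\right)}{3} = -4 + \frac{m 2 m}{3} = -4 + \frac{2 m^{2}}{3}$)
$\frac{-49266 + 21509}{O{\left(22 \right)} + v{\left(\left(-4\right) 0 \cdot 6 \right)}} = \frac{-49266 + 21509}{2 \cdot 22 \left(-4 + 22\right) - \left(4 - \frac{2 \left(\left(-4\right) 0 \cdot 6\right)^{2}}{3}\right)} = - \frac{27757}{2 \cdot 22 \cdot 18 - \left(4 - \frac{2 \left(0 \cdot 6\right)^{2}}{3}\right)} = - \frac{27757}{792 - \left(4 - \frac{2 \cdot 0^{2}}{3}\right)} = - \frac{27757}{792 + \left(-4 + \frac{2}{3} \cdot 0\right)} = - \frac{27757}{792 + \left(-4 + 0\right)} = - \frac{27757}{792 - 4} = - \frac{27757}{788}$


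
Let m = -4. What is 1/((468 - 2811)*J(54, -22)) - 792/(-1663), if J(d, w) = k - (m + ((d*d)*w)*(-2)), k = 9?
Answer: 238063965559/499874207019 ≈ 0.47625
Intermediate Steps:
J(d, w) = 13 + 2*w*d² (J(d, w) = 9 - (-4 + ((d*d)*w)*(-2)) = 9 - (-4 + (d²*w)*(-2)) = 9 - (-4 + (w*d²)*(-2)) = 9 - (-4 - 2*w*d²) = 9 + (4 + 2*w*d²) = 13 + 2*w*d²)
1/((468 - 2811)*J(54, -22)) - 792/(-1663) = 1/((468 - 2811)*(13 + 2*(-22)*54²)) - 792/(-1663) = 1/((-2343)*(13 + 2*(-22)*2916)) - 792*(-1/1663) = -1/(2343*(13 - 128304)) + 792/1663 = -1/2343/(-128291) + 792/1663 = -1/2343*(-1/128291) + 792/1663 = 1/300585813 + 792/1663 = 238063965559/499874207019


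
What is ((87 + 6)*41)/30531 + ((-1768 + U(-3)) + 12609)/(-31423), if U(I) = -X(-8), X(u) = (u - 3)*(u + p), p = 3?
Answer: -69830489/319791871 ≈ -0.21836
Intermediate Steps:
X(u) = (-3 + u)*(3 + u) (X(u) = (u - 3)*(u + 3) = (-3 + u)*(3 + u))
U(I) = -55 (U(I) = -(-9 + (-8)²) = -(-9 + 64) = -1*55 = -55)
((87 + 6)*41)/30531 + ((-1768 + U(-3)) + 12609)/(-31423) = ((87 + 6)*41)/30531 + ((-1768 - 55) + 12609)/(-31423) = (93*41)*(1/30531) + (-1823 + 12609)*(-1/31423) = 3813*(1/30531) + 10786*(-1/31423) = 1271/10177 - 10786/31423 = -69830489/319791871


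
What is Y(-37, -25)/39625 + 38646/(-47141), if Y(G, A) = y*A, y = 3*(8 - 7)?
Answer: -61395333/74718485 ≈ -0.82169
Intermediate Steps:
y = 3 (y = 3*1 = 3)
Y(G, A) = 3*A
Y(-37, -25)/39625 + 38646/(-47141) = (3*(-25))/39625 + 38646/(-47141) = -75*1/39625 + 38646*(-1/47141) = -3/1585 - 38646/47141 = -61395333/74718485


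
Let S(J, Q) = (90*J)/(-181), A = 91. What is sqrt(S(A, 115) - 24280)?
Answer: I*sqrt(796919470)/181 ≈ 155.97*I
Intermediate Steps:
S(J, Q) = -90*J/181 (S(J, Q) = (90*J)*(-1/181) = -90*J/181)
sqrt(S(A, 115) - 24280) = sqrt(-90/181*91 - 24280) = sqrt(-8190/181 - 24280) = sqrt(-4402870/181) = I*sqrt(796919470)/181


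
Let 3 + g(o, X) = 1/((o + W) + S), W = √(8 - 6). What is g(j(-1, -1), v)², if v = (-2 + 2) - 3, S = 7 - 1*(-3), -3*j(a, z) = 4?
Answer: 1797489/216482 + 8532*√2/108241 ≈ 8.4147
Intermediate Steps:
W = √2 ≈ 1.4142
j(a, z) = -4/3 (j(a, z) = -⅓*4 = -4/3)
S = 10 (S = 7 + 3 = 10)
v = -3 (v = 0 - 3 = -3)
g(o, X) = -3 + 1/(10 + o + √2) (g(o, X) = -3 + 1/((o + √2) + 10) = -3 + 1/(10 + o + √2))
g(j(-1, -1), v)² = ((-29 - 3*(-4/3) - 3*√2)/(10 - 4/3 + √2))² = ((-29 + 4 - 3*√2)/(26/3 + √2))² = ((-25 - 3*√2)/(26/3 + √2))² = (-25 - 3*√2)²/(26/3 + √2)²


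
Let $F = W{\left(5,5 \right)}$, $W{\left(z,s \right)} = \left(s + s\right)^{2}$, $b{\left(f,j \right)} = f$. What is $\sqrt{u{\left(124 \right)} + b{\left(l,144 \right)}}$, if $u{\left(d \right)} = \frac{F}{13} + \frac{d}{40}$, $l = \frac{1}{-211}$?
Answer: $\frac{\sqrt{8116619290}}{27430} \approx 3.2844$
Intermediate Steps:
$l = - \frac{1}{211} \approx -0.0047393$
$W{\left(z,s \right)} = 4 s^{2}$ ($W{\left(z,s \right)} = \left(2 s\right)^{2} = 4 s^{2}$)
$F = 100$ ($F = 4 \cdot 5^{2} = 4 \cdot 25 = 100$)
$u{\left(d \right)} = \frac{100}{13} + \frac{d}{40}$
$\sqrt{u{\left(124 \right)} + b{\left(l,144 \right)}} = \sqrt{\left(\frac{100}{13} + \frac{1}{40} \cdot 124\right) - \frac{1}{211}} = \sqrt{\left(\frac{100}{13} + \frac{31}{10}\right) - \frac{1}{211}} = \sqrt{\frac{1403}{130} - \frac{1}{211}} = \sqrt{\frac{295903}{27430}} = \frac{\sqrt{8116619290}}{27430}$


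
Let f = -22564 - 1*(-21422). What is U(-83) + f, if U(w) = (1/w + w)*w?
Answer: 5748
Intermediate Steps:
f = -1142 (f = -22564 + 21422 = -1142)
U(w) = w*(w + 1/w) (U(w) = (w + 1/w)*w = w*(w + 1/w))
U(-83) + f = (1 + (-83)**2) - 1142 = (1 + 6889) - 1142 = 6890 - 1142 = 5748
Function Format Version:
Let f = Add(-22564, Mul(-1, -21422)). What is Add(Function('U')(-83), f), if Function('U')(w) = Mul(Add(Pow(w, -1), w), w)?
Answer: 5748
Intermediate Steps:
f = -1142 (f = Add(-22564, 21422) = -1142)
Function('U')(w) = Mul(w, Add(w, Pow(w, -1))) (Function('U')(w) = Mul(Add(w, Pow(w, -1)), w) = Mul(w, Add(w, Pow(w, -1))))
Add(Function('U')(-83), f) = Add(Add(1, Pow(-83, 2)), -1142) = Add(Add(1, 6889), -1142) = Add(6890, -1142) = 5748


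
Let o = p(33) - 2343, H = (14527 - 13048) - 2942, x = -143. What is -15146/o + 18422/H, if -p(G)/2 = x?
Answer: -1430496/273581 ≈ -5.2288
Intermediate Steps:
p(G) = 286 (p(G) = -2*(-143) = 286)
H = -1463 (H = 1479 - 2942 = -1463)
o = -2057 (o = 286 - 2343 = -2057)
-15146/o + 18422/H = -15146/(-2057) + 18422/(-1463) = -15146*(-1/2057) + 18422*(-1/1463) = 15146/2057 - 18422/1463 = -1430496/273581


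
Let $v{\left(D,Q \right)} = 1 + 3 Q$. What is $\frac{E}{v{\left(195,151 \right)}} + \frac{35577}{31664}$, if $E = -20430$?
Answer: $- \frac{1389303}{31664} \approx -43.876$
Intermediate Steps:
$\frac{E}{v{\left(195,151 \right)}} + \frac{35577}{31664} = - \frac{20430}{1 + 3 \cdot 151} + \frac{35577}{31664} = - \frac{20430}{1 + 453} + 35577 \cdot \frac{1}{31664} = - \frac{20430}{454} + \frac{35577}{31664} = \left(-20430\right) \frac{1}{454} + \frac{35577}{31664} = -45 + \frac{35577}{31664} = - \frac{1389303}{31664}$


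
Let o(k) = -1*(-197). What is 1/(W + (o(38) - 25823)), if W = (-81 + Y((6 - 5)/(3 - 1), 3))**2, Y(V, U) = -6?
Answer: -1/18057 ≈ -5.5380e-5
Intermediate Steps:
o(k) = 197
W = 7569 (W = (-81 - 6)**2 = (-87)**2 = 7569)
1/(W + (o(38) - 25823)) = 1/(7569 + (197 - 25823)) = 1/(7569 - 25626) = 1/(-18057) = -1/18057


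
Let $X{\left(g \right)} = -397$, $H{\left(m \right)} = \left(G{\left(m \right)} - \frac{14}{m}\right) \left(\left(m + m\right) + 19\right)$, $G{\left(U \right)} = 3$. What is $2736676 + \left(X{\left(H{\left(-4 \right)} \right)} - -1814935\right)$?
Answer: $4551214$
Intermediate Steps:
$H{\left(m \right)} = \left(3 - \frac{14}{m}\right) \left(19 + 2 m\right)$ ($H{\left(m \right)} = \left(3 - \frac{14}{m}\right) \left(\left(m + m\right) + 19\right) = \left(3 - \frac{14}{m}\right) \left(2 m + 19\right) = \left(3 - \frac{14}{m}\right) \left(19 + 2 m\right)$)
$2736676 + \left(X{\left(H{\left(-4 \right)} \right)} - -1814935\right) = 2736676 - -1814538 = 2736676 + \left(-397 + 1814935\right) = 2736676 + 1814538 = 4551214$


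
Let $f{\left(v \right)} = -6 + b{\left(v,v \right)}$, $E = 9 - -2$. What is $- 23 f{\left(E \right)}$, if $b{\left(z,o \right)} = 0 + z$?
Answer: $-115$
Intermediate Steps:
$E = 11$ ($E = 9 + 2 = 11$)
$b{\left(z,o \right)} = z$
$f{\left(v \right)} = -6 + v$
$- 23 f{\left(E \right)} = - 23 \left(-6 + 11\right) = \left(-23\right) 5 = -115$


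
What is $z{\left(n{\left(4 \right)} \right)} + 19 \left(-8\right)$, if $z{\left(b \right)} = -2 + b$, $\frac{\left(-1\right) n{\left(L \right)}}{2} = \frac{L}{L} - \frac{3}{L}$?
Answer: $- \frac{309}{2} \approx -154.5$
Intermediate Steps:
$n{\left(L \right)} = -2 + \frac{6}{L}$ ($n{\left(L \right)} = - 2 \left(\frac{L}{L} - \frac{3}{L}\right) = - 2 \left(1 - \frac{3}{L}\right) = -2 + \frac{6}{L}$)
$z{\left(n{\left(4 \right)} \right)} + 19 \left(-8\right) = \left(-2 - \left(2 - \frac{6}{4}\right)\right) + 19 \left(-8\right) = \left(-2 + \left(-2 + 6 \cdot \frac{1}{4}\right)\right) - 152 = \left(-2 + \left(-2 + \frac{3}{2}\right)\right) - 152 = \left(-2 - \frac{1}{2}\right) - 152 = - \frac{5}{2} - 152 = - \frac{309}{2}$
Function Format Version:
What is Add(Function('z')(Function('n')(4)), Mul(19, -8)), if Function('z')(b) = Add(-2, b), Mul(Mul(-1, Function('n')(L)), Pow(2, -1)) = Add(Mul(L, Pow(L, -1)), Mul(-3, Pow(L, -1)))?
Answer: Rational(-309, 2) ≈ -154.50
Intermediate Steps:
Function('n')(L) = Add(-2, Mul(6, Pow(L, -1))) (Function('n')(L) = Mul(-2, Add(Mul(L, Pow(L, -1)), Mul(-3, Pow(L, -1)))) = Mul(-2, Add(1, Mul(-3, Pow(L, -1)))) = Add(-2, Mul(6, Pow(L, -1))))
Add(Function('z')(Function('n')(4)), Mul(19, -8)) = Add(Add(-2, Add(-2, Mul(6, Pow(4, -1)))), Mul(19, -8)) = Add(Add(-2, Add(-2, Mul(6, Rational(1, 4)))), -152) = Add(Add(-2, Add(-2, Rational(3, 2))), -152) = Add(Add(-2, Rational(-1, 2)), -152) = Add(Rational(-5, 2), -152) = Rational(-309, 2)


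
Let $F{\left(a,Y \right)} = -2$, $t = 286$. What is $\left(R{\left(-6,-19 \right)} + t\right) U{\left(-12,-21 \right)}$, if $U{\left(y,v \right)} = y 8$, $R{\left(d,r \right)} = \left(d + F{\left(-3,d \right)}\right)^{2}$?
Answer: $-33600$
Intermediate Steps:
$R{\left(d,r \right)} = \left(-2 + d\right)^{2}$ ($R{\left(d,r \right)} = \left(d - 2\right)^{2} = \left(-2 + d\right)^{2}$)
$U{\left(y,v \right)} = 8 y$
$\left(R{\left(-6,-19 \right)} + t\right) U{\left(-12,-21 \right)} = \left(\left(-2 - 6\right)^{2} + 286\right) 8 \left(-12\right) = \left(\left(-8\right)^{2} + 286\right) \left(-96\right) = \left(64 + 286\right) \left(-96\right) = 350 \left(-96\right) = -33600$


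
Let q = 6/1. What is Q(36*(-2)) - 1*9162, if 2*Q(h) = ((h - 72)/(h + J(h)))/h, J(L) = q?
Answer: -604693/66 ≈ -9162.0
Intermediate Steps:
q = 6 (q = 6*1 = 6)
J(L) = 6
Q(h) = (-72 + h)/(2*h*(6 + h)) (Q(h) = (((h - 72)/(h + 6))/h)/2 = (((-72 + h)/(6 + h))/h)/2 = ((-72 + h)/(h*(6 + h)))/2 = (-72 + h)/(2*h*(6 + h)))
Q(36*(-2)) - 1*9162 = (-72 + 36*(-2))/(2*((36*(-2)))*(6 + 36*(-2))) - 1*9162 = (½)*(-72 - 72)/(-72*(6 - 72)) - 9162 = (½)*(-1/72)*(-144)/(-66) - 9162 = (½)*(-1/72)*(-1/66)*(-144) - 9162 = -1/66 - 9162 = -604693/66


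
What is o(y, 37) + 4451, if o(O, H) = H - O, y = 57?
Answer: 4431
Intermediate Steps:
o(y, 37) + 4451 = (37 - 1*57) + 4451 = (37 - 57) + 4451 = -20 + 4451 = 4431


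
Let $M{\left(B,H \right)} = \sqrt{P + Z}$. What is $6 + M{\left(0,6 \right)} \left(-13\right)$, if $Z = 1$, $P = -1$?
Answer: $6$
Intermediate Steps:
$M{\left(B,H \right)} = 0$ ($M{\left(B,H \right)} = \sqrt{-1 + 1} = \sqrt{0} = 0$)
$6 + M{\left(0,6 \right)} \left(-13\right) = 6 + 0 \left(-13\right) = 6 + 0 = 6$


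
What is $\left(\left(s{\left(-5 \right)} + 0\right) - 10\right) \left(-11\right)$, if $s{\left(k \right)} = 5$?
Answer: $55$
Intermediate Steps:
$\left(\left(s{\left(-5 \right)} + 0\right) - 10\right) \left(-11\right) = \left(\left(5 + 0\right) - 10\right) \left(-11\right) = \left(5 - 10\right) \left(-11\right) = \left(-5\right) \left(-11\right) = 55$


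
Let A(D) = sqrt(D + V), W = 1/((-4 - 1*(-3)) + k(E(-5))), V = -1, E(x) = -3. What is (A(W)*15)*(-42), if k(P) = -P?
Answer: -315*I*sqrt(2) ≈ -445.48*I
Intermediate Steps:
W = 1/2 (W = 1/((-4 - 1*(-3)) - 1*(-3)) = 1/((-4 + 3) + 3) = 1/(-1 + 3) = 1/2 ≈ 0.50000)
A(D) = sqrt(-1 + D) (A(D) = sqrt(D - 1) = sqrt(-1 + D))
(A(W)*15)*(-42) = (sqrt(-1 + 1/2)*15)*(-42) = (sqrt(-1/2)*15)*(-42) = ((I*sqrt(2)/2)*15)*(-42) = (15*I*sqrt(2)/2)*(-42) = -315*I*sqrt(2)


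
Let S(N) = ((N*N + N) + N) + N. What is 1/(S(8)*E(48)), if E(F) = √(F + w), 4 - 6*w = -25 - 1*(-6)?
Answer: √1866/27368 ≈ 0.0015784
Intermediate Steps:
w = 23/6 (w = ⅔ - (-25 - 1*(-6))/6 = ⅔ - (-25 + 6)/6 = ⅔ - ⅙*(-19) = ⅔ + 19/6 = 23/6 ≈ 3.8333)
S(N) = N² + 3*N (S(N) = ((N² + N) + N) + N = ((N + N²) + N) + N = (N² + 2*N) + N = N² + 3*N)
E(F) = √(23/6 + F) (E(F) = √(F + 23/6) = √(23/6 + F))
1/(S(8)*E(48)) = 1/((8*(3 + 8))*(√(138 + 36*48)/6)) = 1/((8*11)*(√(138 + 1728)/6)) = 1/(88*(√1866/6)) = 1/(44*√1866/3) = √1866/27368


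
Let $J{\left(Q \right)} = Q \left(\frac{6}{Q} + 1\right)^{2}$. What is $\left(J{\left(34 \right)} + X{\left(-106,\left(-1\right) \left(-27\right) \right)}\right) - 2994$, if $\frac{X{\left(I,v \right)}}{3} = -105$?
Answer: $- \frac{55453}{17} \approx -3261.9$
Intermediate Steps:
$X{\left(I,v \right)} = -315$ ($X{\left(I,v \right)} = 3 \left(-105\right) = -315$)
$J{\left(Q \right)} = Q \left(1 + \frac{6}{Q}\right)^{2}$
$\left(J{\left(34 \right)} + X{\left(-106,\left(-1\right) \left(-27\right) \right)}\right) - 2994 = \left(\frac{\left(6 + 34\right)^{2}}{34} - 315\right) - 2994 = \left(\frac{40^{2}}{34} - 315\right) - 2994 = \left(\frac{1}{34} \cdot 1600 - 315\right) - 2994 = \left(\frac{800}{17} - 315\right) - 2994 = - \frac{4555}{17} - 2994 = - \frac{55453}{17}$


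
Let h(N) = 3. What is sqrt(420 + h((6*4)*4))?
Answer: 3*sqrt(47) ≈ 20.567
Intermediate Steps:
sqrt(420 + h((6*4)*4)) = sqrt(420 + 3) = sqrt(423) = 3*sqrt(47)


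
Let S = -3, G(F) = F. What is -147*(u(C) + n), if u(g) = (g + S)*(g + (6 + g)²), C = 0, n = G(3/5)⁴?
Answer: 9910593/625 ≈ 15857.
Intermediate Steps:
n = 81/625 (n = (3/5)⁴ = (3*(⅕))⁴ = (⅗)⁴ = 81/625 ≈ 0.12960)
u(g) = (-3 + g)*(g + (6 + g)²) (u(g) = (g - 3)*(g + (6 + g)²) = (-3 + g)*(g + (6 + g)²))
-147*(u(C) + n) = -147*((-108 + 0³ - 3*0 + 10*0²) + 81/625) = -147*((-108 + 0 + 0 + 10*0) + 81/625) = -147*((-108 + 0 + 0 + 0) + 81/625) = -147*(-108 + 81/625) = -147*(-67419/625) = 9910593/625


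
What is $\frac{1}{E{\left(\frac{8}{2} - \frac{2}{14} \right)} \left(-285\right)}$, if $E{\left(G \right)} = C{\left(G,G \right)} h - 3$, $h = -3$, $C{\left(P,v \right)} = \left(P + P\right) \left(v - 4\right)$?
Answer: $- \frac{49}{4275} \approx -0.011462$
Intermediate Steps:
$C{\left(P,v \right)} = 2 P \left(-4 + v\right)$
$E{\left(G \right)} = -3 - 6 G \left(-4 + G\right)$ ($E{\left(G \right)} = 2 G \left(-4 + G\right) \left(-3\right) - 3 = - 6 G \left(-4 + G\right) - 3 = -3 - 6 G \left(-4 + G\right)$)
$\frac{1}{E{\left(\frac{8}{2} - \frac{2}{14} \right)} \left(-285\right)} = \frac{1}{\left(-3 - 6 \left(\frac{8}{2} - \frac{2}{14}\right)^{2} + 24 \left(\frac{8}{2} - \frac{2}{14}\right)\right) \left(-285\right)} = \frac{1}{-3 - 6 \left(8 \cdot \frac{1}{2} - \frac{1}{7}\right)^{2} + 24 \left(8 \cdot \frac{1}{2} - \frac{1}{7}\right)} \left(- \frac{1}{285}\right) = \frac{1}{-3 - 6 \left(4 - \frac{1}{7}\right)^{2} + 24 \left(4 - \frac{1}{7}\right)} \left(- \frac{1}{285}\right) = \frac{1}{-3 - 6 \left(\frac{27}{7}\right)^{2} + 24 \cdot \frac{27}{7}} \left(- \frac{1}{285}\right) = \frac{1}{-3 - \frac{4374}{49} + \frac{648}{7}} \left(- \frac{1}{285}\right) = \frac{1}{\frac{15}{49}} \left(- \frac{1}{285}\right) = \frac{49}{15} \left(- \frac{1}{285}\right) = - \frac{49}{4275}$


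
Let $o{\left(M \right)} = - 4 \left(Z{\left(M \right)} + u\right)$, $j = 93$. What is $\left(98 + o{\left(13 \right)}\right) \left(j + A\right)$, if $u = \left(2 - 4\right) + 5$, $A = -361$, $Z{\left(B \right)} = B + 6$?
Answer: $-2680$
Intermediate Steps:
$Z{\left(B \right)} = 6 + B$
$u = 3$ ($u = -2 + 5 = 3$)
$o{\left(M \right)} = -36 - 4 M$ ($o{\left(M \right)} = - 4 \left(\left(6 + M\right) + 3\right) = - 4 \left(9 + M\right) = -36 - 4 M$)
$\left(98 + o{\left(13 \right)}\right) \left(j + A\right) = \left(98 - 88\right) \left(93 - 361\right) = \left(98 - 88\right) \left(-268\right) = 10 \left(-268\right) = -2680$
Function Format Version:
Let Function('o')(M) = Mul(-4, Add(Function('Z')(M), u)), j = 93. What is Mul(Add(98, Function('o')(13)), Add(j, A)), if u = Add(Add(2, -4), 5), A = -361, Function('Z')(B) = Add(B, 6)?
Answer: -2680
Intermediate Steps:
Function('Z')(B) = Add(6, B)
u = 3 (u = Add(-2, 5) = 3)
Function('o')(M) = Add(-36, Mul(-4, M)) (Function('o')(M) = Mul(-4, Add(Add(6, M), 3)) = Mul(-4, Add(9, M)) = Add(-36, Mul(-4, M)))
Mul(Add(98, Function('o')(13)), Add(j, A)) = Mul(Add(98, Add(-36, Mul(-4, 13))), Add(93, -361)) = Mul(Add(98, Add(-36, -52)), -268) = Mul(Add(98, -88), -268) = Mul(10, -268) = -2680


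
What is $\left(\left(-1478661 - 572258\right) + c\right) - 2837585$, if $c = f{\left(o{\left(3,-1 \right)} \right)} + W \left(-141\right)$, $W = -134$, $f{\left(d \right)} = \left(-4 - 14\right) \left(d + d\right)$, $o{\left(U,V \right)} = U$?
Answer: $-4869718$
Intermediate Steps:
$f{\left(d \right)} = - 36 d$ ($f{\left(d \right)} = - 18 \cdot 2 d = - 36 d$)
$c = 18786$ ($c = \left(-36\right) 3 - -18894 = -108 + 18894 = 18786$)
$\left(\left(-1478661 - 572258\right) + c\right) - 2837585 = \left(\left(-1478661 - 572258\right) + 18786\right) - 2837585 = \left(-2050919 + 18786\right) - 2837585 = -2032133 - 2837585 = -4869718$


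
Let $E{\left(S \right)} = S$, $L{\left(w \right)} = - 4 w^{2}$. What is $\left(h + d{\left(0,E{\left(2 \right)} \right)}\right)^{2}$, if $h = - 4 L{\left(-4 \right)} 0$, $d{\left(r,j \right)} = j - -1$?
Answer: $9$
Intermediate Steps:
$d{\left(r,j \right)} = 1 + j$ ($d{\left(r,j \right)} = j + 1 = 1 + j$)
$h = 0$ ($h = - 4 \left(- 4 \left(-4\right)^{2}\right) 0 = - 4 \left(\left(-4\right) 16\right) 0 = \left(-4\right) \left(-64\right) 0 = 256 \cdot 0 = 0$)
$\left(h + d{\left(0,E{\left(2 \right)} \right)}\right)^{2} = \left(0 + \left(1 + 2\right)\right)^{2} = \left(0 + 3\right)^{2} = 3^{2} = 9$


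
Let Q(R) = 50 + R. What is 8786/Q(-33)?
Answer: 8786/17 ≈ 516.82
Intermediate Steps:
8786/Q(-33) = 8786/(50 - 33) = 8786/17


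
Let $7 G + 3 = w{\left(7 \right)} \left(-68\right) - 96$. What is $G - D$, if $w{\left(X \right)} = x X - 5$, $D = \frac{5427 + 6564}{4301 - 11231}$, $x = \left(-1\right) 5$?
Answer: $\frac{868927}{2310} \approx 376.16$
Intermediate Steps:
$x = -5$
$D = - \frac{571}{330}$ ($D = \frac{11991}{-6930} = 11991 \left(- \frac{1}{6930}\right) = - \frac{571}{330} \approx -1.7303$)
$w{\left(X \right)} = -5 - 5 X$ ($w{\left(X \right)} = - 5 X - 5 = -5 - 5 X$)
$G = \frac{2621}{7}$ ($G = - \frac{3}{7} + \frac{\left(-5 - 35\right) \left(-68\right) - 96}{7} = - \frac{3}{7} + \frac{\left(-40\right) \left(-68\right) - 96}{7} = - \frac{3}{7} + \frac{2720 - 96}{7} = - \frac{3}{7} + \frac{1}{7} \cdot 2624 = - \frac{3}{7} + \frac{2624}{7} = \frac{2621}{7} \approx 374.43$)
$G - D = \frac{2621}{7} - - \frac{571}{330} = \frac{2621}{7} + \frac{571}{330} = \frac{868927}{2310}$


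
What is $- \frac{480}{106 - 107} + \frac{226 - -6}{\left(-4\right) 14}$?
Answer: $\frac{3331}{7} \approx 475.86$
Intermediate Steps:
$- \frac{480}{106 - 107} + \frac{226 - -6}{\left(-4\right) 14} = - \frac{480}{106 - 107} + \frac{226 + 6}{-56} = - \frac{480}{-1} + 232 \left(- \frac{1}{56}\right) = \left(-480\right) \left(-1\right) - \frac{29}{7} = 480 - \frac{29}{7} = \frac{3331}{7}$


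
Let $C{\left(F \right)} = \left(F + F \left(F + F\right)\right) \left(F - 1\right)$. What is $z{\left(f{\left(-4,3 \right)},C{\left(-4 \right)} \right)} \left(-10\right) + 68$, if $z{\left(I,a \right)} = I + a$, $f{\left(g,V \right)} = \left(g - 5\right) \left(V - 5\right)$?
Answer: $1288$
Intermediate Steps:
$C{\left(F \right)} = \left(-1 + F\right) \left(F + 2 F^{2}\right)$ ($C{\left(F \right)} = \left(F + F 2 F\right) \left(-1 + F\right) = \left(F + 2 F^{2}\right) \left(-1 + F\right) = \left(-1 + F\right) \left(F + 2 F^{2}\right)$)
$f{\left(g,V \right)} = \left(-5 + V\right) \left(-5 + g\right)$ ($f{\left(g,V \right)} = \left(-5 + g\right) \left(-5 + V\right) = \left(-5 + V\right) \left(-5 + g\right)$)
$z{\left(f{\left(-4,3 \right)},C{\left(-4 \right)} \right)} \left(-10\right) + 68 = \left(\left(25 - 15 - -20 + 3 \left(-4\right)\right) - 4 \left(-1 - -4 + 2 \left(-4\right)^{2}\right)\right) \left(-10\right) + 68 = \left(\left(25 - 15 + 20 - 12\right) - 4 \left(-1 + 4 + 2 \cdot 16\right)\right) \left(-10\right) + 68 = \left(18 - 4 \left(-1 + 4 + 32\right)\right) \left(-10\right) + 68 = \left(18 - 140\right) \left(-10\right) + 68 = \left(-122\right) \left(-10\right) + 68 = 1220 + 68 = 1288$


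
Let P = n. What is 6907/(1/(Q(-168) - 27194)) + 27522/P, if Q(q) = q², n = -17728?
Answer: 63060343679/8864 ≈ 7.1142e+6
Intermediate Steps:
P = -17728
6907/(1/(Q(-168) - 27194)) + 27522/P = 6907/(1/((-168)² - 27194)) + 27522/(-17728) = 6907/(1/(28224 - 27194)) + 27522*(-1/17728) = 6907/(1/1030) - 13761/8864 = 6907*1030 - 13761/8864 = 7114210 - 13761/8864 = 63060343679/8864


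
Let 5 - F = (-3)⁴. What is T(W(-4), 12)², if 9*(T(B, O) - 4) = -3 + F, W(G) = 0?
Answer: 1849/81 ≈ 22.827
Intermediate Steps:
F = -76 (F = 5 - 1*(-3)⁴ = 5 - 1*81 = 5 - 81 = -76)
T(B, O) = -43/9 (T(B, O) = 4 + (-3 - 76)/9 = 4 + (⅑)*(-79) = 4 - 79/9 = -43/9)
T(W(-4), 12)² = (-43/9)² = 1849/81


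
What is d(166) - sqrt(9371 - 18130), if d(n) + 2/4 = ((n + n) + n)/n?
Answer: 5/2 - I*sqrt(8759) ≈ 2.5 - 93.589*I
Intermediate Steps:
d(n) = 5/2 (d(n) = -1/2 + ((n + n) + n)/n = -1/2 + (2*n + n)/n = -1/2 + (3*n)/n = -1/2 + 3 = 5/2)
d(166) - sqrt(9371 - 18130) = 5/2 - sqrt(9371 - 18130) = 5/2 - sqrt(-8759) = 5/2 - I*sqrt(8759)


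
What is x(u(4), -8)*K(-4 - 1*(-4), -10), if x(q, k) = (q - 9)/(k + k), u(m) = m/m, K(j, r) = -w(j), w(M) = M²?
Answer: 0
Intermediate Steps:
K(j, r) = -j²
u(m) = 1
x(q, k) = (-9 + q)/(2*k) (x(q, k) = (-9 + q)/((2*k)) = (-9 + q)*(1/(2*k)) = (-9 + q)/(2*k))
x(u(4), -8)*K(-4 - 1*(-4), -10) = ((½)*(-9 + 1)/(-8))*(-(-4 - 1*(-4))²) = ((½)*(-⅛)*(-8))*(-(-4 + 4)²) = (-1*0²)/2 = (-1*0)/2 = (½)*0 = 0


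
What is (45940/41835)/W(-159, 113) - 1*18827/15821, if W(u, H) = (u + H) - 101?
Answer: -23301613171/19459023129 ≈ -1.1975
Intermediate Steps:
W(u, H) = -101 + H + u (W(u, H) = (H + u) - 101 = -101 + H + u)
(45940/41835)/W(-159, 113) - 1*18827/15821 = (45940/41835)/(-101 + 113 - 159) - 1*18827/15821 = (45940*(1/41835))/(-147) - 18827*1/15821 = (9188/8367)*(-1/147) - 18827/15821 = -9188/1229949 - 18827/15821 = -23301613171/19459023129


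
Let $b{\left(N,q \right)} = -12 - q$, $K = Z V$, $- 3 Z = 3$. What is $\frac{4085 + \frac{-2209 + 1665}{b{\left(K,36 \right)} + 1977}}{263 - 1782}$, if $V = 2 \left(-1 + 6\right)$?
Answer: $- \frac{7879421}{2930151} \approx -2.6891$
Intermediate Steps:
$Z = -1$ ($Z = \left(- \frac{1}{3}\right) 3 = -1$)
$V = 10$ ($V = 2 \cdot 5 = 10$)
$K = -10$ ($K = \left(-1\right) 10 = -10$)
$\frac{4085 + \frac{-2209 + 1665}{b{\left(K,36 \right)} + 1977}}{263 - 1782} = \frac{4085 + \frac{-2209 + 1665}{\left(-12 - 36\right) + 1977}}{263 - 1782} = \frac{4085 - \frac{544}{\left(-12 - 36\right) + 1977}}{-1519} = \left(4085 - \frac{544}{-48 + 1977}\right) \left(- \frac{1}{1519}\right) = \left(4085 - \frac{544}{1929}\right) \left(- \frac{1}{1519}\right) = \frac{7879421}{1929} \left(- \frac{1}{1519}\right) = - \frac{7879421}{2930151}$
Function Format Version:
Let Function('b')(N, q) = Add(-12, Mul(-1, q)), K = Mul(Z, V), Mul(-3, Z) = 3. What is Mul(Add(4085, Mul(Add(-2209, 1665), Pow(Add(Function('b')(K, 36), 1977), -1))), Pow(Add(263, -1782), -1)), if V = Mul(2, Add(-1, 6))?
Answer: Rational(-7879421, 2930151) ≈ -2.6891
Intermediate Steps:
Z = -1 (Z = Mul(Rational(-1, 3), 3) = -1)
V = 10 (V = Mul(2, 5) = 10)
K = -10 (K = Mul(-1, 10) = -10)
Mul(Add(4085, Mul(Add(-2209, 1665), Pow(Add(Function('b')(K, 36), 1977), -1))), Pow(Add(263, -1782), -1)) = Mul(Add(4085, Mul(Add(-2209, 1665), Pow(Add(Add(-12, Mul(-1, 36)), 1977), -1))), Pow(Add(263, -1782), -1)) = Mul(Add(4085, Mul(-544, Pow(Add(Add(-12, -36), 1977), -1))), Pow(-1519, -1)) = Mul(Add(4085, Mul(-544, Pow(Add(-48, 1977), -1))), Rational(-1, 1519)) = Mul(Add(4085, Mul(-544, Pow(1929, -1))), Rational(-1, 1519)) = Mul(Add(4085, Mul(-544, Rational(1, 1929))), Rational(-1, 1519)) = Mul(Add(4085, Rational(-544, 1929)), Rational(-1, 1519)) = Mul(Rational(7879421, 1929), Rational(-1, 1519)) = Rational(-7879421, 2930151)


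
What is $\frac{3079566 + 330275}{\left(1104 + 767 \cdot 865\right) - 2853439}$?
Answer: $- \frac{3409841}{2188880} \approx -1.5578$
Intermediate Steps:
$\frac{3079566 + 330275}{\left(1104 + 767 \cdot 865\right) - 2853439} = \frac{3409841}{\left(1104 + 663455\right) - 2853439} = \frac{3409841}{664559 - 2853439} = \frac{3409841}{-2188880} = 3409841 \left(- \frac{1}{2188880}\right) = - \frac{3409841}{2188880}$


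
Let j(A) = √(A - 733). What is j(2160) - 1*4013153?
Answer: -4013153 + √1427 ≈ -4.0131e+6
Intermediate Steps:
j(A) = √(-733 + A)
j(2160) - 1*4013153 = √(-733 + 2160) - 1*4013153 = √1427 - 4013153 = -4013153 + √1427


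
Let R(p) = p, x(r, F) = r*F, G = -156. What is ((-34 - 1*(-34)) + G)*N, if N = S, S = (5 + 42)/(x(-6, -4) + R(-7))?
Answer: -7332/17 ≈ -431.29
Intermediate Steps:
x(r, F) = F*r
S = 47/17 (S = (5 + 42)/(-4*(-6) - 7) = 47/(24 - 7) = 47/17 ≈ 2.7647)
N = 47/17 ≈ 2.7647
((-34 - 1*(-34)) + G)*N = ((-34 - 1*(-34)) - 156)*(47/17) = ((-34 + 34) - 156)*(47/17) = (0 - 156)*(47/17) = -156*47/17 = -7332/17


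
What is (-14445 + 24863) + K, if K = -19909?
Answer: -9491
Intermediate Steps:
(-14445 + 24863) + K = (-14445 + 24863) - 19909 = 10418 - 19909 = -9491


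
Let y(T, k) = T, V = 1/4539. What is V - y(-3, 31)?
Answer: 13618/4539 ≈ 3.0002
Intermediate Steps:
V = 1/4539 ≈ 0.00022031
V - y(-3, 31) = 1/4539 - 1*(-3) = 1/4539 + 3 = 13618/4539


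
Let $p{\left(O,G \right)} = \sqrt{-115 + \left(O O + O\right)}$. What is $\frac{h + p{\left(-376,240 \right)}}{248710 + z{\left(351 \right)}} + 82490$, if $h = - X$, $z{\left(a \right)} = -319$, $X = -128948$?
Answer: $\frac{20489902538}{248391} + \frac{\sqrt{140885}}{248391} \approx 82491.0$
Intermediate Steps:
$h = 128948$ ($h = \left(-1\right) \left(-128948\right) = 128948$)
$p{\left(O,G \right)} = \sqrt{-115 + O + O^{2}}$ ($p{\left(O,G \right)} = \sqrt{-115 + \left(O^{2} + O\right)} = \sqrt{-115 + \left(O + O^{2}\right)} = \sqrt{-115 + O + O^{2}}$)
$\frac{h + p{\left(-376,240 \right)}}{248710 + z{\left(351 \right)}} + 82490 = \frac{128948 + \sqrt{-115 - 376 + \left(-376\right)^{2}}}{248710 - 319} + 82490 = \frac{128948 + \sqrt{-115 - 376 + 141376}}{248391} + 82490 = \left(128948 + \sqrt{140885}\right) \frac{1}{248391} + 82490 = \left(\frac{128948}{248391} + \frac{\sqrt{140885}}{248391}\right) + 82490 = \frac{20489902538}{248391} + \frac{\sqrt{140885}}{248391}$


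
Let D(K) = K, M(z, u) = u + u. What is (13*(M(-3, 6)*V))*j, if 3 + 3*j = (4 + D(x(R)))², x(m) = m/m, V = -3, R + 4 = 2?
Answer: -3432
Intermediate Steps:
R = -2 (R = -4 + 2 = -2)
M(z, u) = 2*u
x(m) = 1
j = 22/3 (j = -1 + (4 + 1)²/3 = -1 + (⅓)*5² = -1 + (⅓)*25 = -1 + 25/3 = 22/3 ≈ 7.3333)
(13*(M(-3, 6)*V))*j = (13*((2*6)*(-3)))*(22/3) = (13*(12*(-3)))*(22/3) = (13*(-36))*(22/3) = -468*22/3 = -3432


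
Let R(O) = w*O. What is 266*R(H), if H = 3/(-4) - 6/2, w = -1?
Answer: 1995/2 ≈ 997.50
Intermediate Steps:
H = -15/4 (H = 3*(-1/4) - 6*1/2 = -3/4 - 3 = -15/4 ≈ -3.7500)
R(O) = -O
266*R(H) = 266*(-1*(-15/4)) = 266*(15/4) = 1995/2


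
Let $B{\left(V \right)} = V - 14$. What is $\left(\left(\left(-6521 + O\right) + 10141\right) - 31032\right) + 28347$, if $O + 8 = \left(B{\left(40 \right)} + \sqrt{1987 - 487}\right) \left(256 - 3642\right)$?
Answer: $-87109 - 33860 \sqrt{15} \approx -2.1825 \cdot 10^{5}$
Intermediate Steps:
$B{\left(V \right)} = -14 + V$
$O = -88044 - 33860 \sqrt{15}$ ($O = -8 + \left(\left(-14 + 40\right) + \sqrt{1987 - 487}\right) \left(256 - 3642\right) = -8 + \left(26 + \sqrt{1500}\right) \left(-3386\right) = -8 + \left(26 + 10 \sqrt{15}\right) \left(-3386\right) = -8 - \left(88036 + 33860 \sqrt{15}\right) = -88044 - 33860 \sqrt{15} \approx -2.1918 \cdot 10^{5}$)
$\left(\left(\left(-6521 + O\right) + 10141\right) - 31032\right) + 28347 = \left(\left(\left(-6521 - \left(88044 + 33860 \sqrt{15}\right)\right) + 10141\right) - 31032\right) + 28347 = \left(\left(\left(-94565 - 33860 \sqrt{15}\right) + 10141\right) - 31032\right) + 28347 = \left(\left(-84424 - 33860 \sqrt{15}\right) - 31032\right) + 28347 = \left(-115456 - 33860 \sqrt{15}\right) + 28347 = -87109 - 33860 \sqrt{15}$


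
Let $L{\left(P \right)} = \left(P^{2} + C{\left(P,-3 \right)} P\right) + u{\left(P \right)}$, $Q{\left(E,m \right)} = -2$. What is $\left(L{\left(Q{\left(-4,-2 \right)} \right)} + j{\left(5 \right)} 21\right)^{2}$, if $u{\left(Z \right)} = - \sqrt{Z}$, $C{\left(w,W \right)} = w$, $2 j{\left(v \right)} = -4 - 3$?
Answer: $\frac{17153}{4} + 131 i \sqrt{2} \approx 4288.3 + 185.26 i$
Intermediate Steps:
$j{\left(v \right)} = - \frac{7}{2}$ ($j{\left(v \right)} = \frac{-4 - 3}{2} = \frac{1}{2} \left(-7\right) = - \frac{7}{2}$)
$L{\left(P \right)} = - \sqrt{P} + 2 P^{2}$ ($L{\left(P \right)} = \left(P^{2} + P P\right) - \sqrt{P} = \left(P^{2} + P^{2}\right) - \sqrt{P} = 2 P^{2} - \sqrt{P} = - \sqrt{P} + 2 P^{2}$)
$\left(L{\left(Q{\left(-4,-2 \right)} \right)} + j{\left(5 \right)} 21\right)^{2} = \left(\left(- \sqrt{-2} + 2 \left(-2\right)^{2}\right) - \frac{147}{2}\right)^{2} = \left(\left(- i \sqrt{2} + 2 \cdot 4\right) - \frac{147}{2}\right)^{2} = \left(\left(- i \sqrt{2} + 8\right) - \frac{147}{2}\right)^{2} = \left(\left(8 - i \sqrt{2}\right) - \frac{147}{2}\right)^{2} = \left(- \frac{131}{2} - i \sqrt{2}\right)^{2}$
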